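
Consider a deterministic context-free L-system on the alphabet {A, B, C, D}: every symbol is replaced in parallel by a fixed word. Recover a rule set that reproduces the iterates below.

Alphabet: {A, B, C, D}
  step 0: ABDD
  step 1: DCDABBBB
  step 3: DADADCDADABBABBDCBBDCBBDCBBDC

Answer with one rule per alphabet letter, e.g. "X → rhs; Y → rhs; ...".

  step 0 ⇒ step 1: ABDD ⇒ DC·DA·BB·BB
    A ↦ DC
    B ↦ DA
    D ↦ BB
    C ↦ A  (constrained at step 1)

A->DC, B->DA, C->A, D->BB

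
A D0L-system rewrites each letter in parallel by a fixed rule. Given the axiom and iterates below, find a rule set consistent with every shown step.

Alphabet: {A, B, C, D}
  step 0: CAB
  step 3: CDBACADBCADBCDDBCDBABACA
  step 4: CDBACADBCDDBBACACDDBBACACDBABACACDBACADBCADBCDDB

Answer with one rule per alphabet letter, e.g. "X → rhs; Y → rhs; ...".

A->DB, B->CA, C->CD, D->BA

  step 3 ⇒ step 4: CDBACADBCADBCDDBCDBABACA ⇒ CD·BA·CA·DB·CD·DB·BA·CA·CD·DB·BA·CA·CD·BA·BA·CA·CD·BA·CA·DB·CA·DB·CD·DB
    A ↦ DB
    B ↦ CA
    C ↦ CD
    D ↦ BA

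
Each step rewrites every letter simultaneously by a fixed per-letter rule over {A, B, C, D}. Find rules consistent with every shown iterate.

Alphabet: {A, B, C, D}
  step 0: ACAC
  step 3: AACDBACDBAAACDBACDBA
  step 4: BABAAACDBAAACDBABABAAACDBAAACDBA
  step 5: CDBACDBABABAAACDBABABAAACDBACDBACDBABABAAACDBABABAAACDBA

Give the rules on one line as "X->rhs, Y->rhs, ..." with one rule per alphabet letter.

A->BA, B->CD, C->A, D->A

  step 4 ⇒ step 5: BABAAACDBAAACDBABABAAACDBAAACDBA ⇒ CD·BA·CD·BA·BA·BA·A·A·CD·BA·BA·BA·A·A·CD·BA·CD·BA·CD·BA·BA·BA·A·A·CD·BA·BA·BA·A·A·CD·BA
    A ↦ BA
    B ↦ CD
    C ↦ A
    D ↦ A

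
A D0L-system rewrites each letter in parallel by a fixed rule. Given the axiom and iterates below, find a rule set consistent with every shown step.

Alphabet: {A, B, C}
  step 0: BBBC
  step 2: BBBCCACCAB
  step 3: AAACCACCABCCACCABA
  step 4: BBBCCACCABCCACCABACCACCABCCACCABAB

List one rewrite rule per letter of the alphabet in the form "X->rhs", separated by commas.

A->B, B->A, C->CCA

  step 3 ⇒ step 4: AAACCACCABCCACCABA ⇒ B·B·B·CCA·CCA·B·CCA·CCA·B·A·CCA·CCA·B·CCA·CCA·B·A·B
    A ↦ B
    B ↦ A
    C ↦ CCA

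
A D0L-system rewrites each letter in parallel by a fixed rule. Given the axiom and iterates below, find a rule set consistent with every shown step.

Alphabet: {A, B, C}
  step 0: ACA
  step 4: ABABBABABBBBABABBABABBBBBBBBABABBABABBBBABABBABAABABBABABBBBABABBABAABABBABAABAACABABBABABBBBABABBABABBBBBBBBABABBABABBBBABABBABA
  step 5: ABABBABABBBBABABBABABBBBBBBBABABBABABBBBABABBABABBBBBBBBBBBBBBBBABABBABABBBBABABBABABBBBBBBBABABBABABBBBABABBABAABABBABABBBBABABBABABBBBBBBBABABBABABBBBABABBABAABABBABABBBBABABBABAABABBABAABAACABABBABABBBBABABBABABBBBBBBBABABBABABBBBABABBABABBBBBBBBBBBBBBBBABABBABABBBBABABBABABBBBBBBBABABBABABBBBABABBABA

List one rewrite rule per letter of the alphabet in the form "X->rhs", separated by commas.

  step 4 ⇒ step 5: ABABBABABBBBABABBABABBBBBBBBABABBABABBBBABABBABAABABBABABBBBABABBABAABABBABAABAACABABBABABBBBABABBABABBBBBBBBABABBABABBBBABABBABA ⇒ ABA·BB·ABA·BB·BB·ABA·BB·ABA·BB·BB·BB·BB·ABA·BB·ABA·BB·BB·ABA·BB·ABA·BB·BB·BB·BB·BB·BB·BB·BB·ABA·BB·ABA·BB·BB·ABA·BB·ABA·BB·BB·BB·BB·ABA·BB·ABA·BB·BB·ABA·BB·ABA·ABA·BB·ABA·BB·BB·ABA·BB·ABA·BB·BB·BB·BB·ABA·BB·ABA·BB·BB·ABA·BB·ABA·ABA·BB·ABA·BB·BB·ABA·BB·ABA·ABA·BB·ABA·ABA·AC·ABA·BB·ABA·BB·BB·ABA·BB·ABA·BB·BB·BB·BB·ABA·BB·ABA·BB·BB·ABA·BB·ABA·BB·BB·BB·BB·BB·BB·BB·BB·ABA·BB·ABA·BB·BB·ABA·BB·ABA·BB·BB·BB·BB·ABA·BB·ABA·BB·BB·ABA·BB·ABA
    A ↦ ABA
    B ↦ BB
    C ↦ AC

A->ABA, B->BB, C->AC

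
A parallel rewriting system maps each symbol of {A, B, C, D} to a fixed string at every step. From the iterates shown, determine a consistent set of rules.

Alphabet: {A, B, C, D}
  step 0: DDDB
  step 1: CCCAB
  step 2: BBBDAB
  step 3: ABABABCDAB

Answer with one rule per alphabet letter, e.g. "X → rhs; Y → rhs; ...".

  step 2 ⇒ step 3: BBBDAB ⇒ AB·AB·AB·C·D·AB
    A ↦ D
    B ↦ AB
    D ↦ C
  step 1 ⇒ step 2: CCCAB ⇒ B·B·B·D·AB
    C ↦ B

A->D, B->AB, C->B, D->C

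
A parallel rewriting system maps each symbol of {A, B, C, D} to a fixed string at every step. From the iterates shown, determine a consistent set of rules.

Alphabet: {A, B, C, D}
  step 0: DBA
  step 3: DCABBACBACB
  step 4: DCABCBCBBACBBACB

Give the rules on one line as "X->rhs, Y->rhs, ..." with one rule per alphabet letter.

  step 3 ⇒ step 4: DCABBACBACB ⇒ DC·A·B·CB·CB·B·A·CB·B·A·CB
    A ↦ B
    B ↦ CB
    C ↦ A
    D ↦ DC

A->B, B->CB, C->A, D->DC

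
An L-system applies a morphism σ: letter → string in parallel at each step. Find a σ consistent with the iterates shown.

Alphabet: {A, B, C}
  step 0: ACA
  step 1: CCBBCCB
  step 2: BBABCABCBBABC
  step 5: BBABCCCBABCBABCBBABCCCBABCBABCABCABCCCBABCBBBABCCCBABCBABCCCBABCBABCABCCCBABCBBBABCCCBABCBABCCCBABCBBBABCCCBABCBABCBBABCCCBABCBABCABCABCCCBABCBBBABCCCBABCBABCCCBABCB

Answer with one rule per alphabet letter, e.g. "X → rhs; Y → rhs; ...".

  step 1 ⇒ step 2: CCBBCCB ⇒ B·B·ABC·ABC·B·B·ABC
    B ↦ ABC
    C ↦ B
  step 0 ⇒ step 1: ACA ⇒ CCB·B·CCB
    A ↦ CCB

A->CCB, B->ABC, C->B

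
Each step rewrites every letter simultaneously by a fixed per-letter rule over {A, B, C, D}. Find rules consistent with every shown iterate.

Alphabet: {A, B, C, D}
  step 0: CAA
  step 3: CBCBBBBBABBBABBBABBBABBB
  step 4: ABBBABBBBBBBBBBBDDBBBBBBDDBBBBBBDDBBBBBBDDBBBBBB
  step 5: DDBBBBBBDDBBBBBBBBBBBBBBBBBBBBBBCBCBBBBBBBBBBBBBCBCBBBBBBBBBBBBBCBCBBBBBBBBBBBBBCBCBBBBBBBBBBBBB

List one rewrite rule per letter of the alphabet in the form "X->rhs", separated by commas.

A->DD, B->BB, C->AB, D->CB

  step 4 ⇒ step 5: ABBBABBBBBBBBBBBDDBBBBBBDDBBBBBBDDBBBBBBDDBBBBBB ⇒ DD·BB·BB·BB·DD·BB·BB·BB·BB·BB·BB·BB·BB·BB·BB·BB·CB·CB·BB·BB·BB·BB·BB·BB·CB·CB·BB·BB·BB·BB·BB·BB·CB·CB·BB·BB·BB·BB·BB·BB·CB·CB·BB·BB·BB·BB·BB·BB
    A ↦ DD
    B ↦ BB
    D ↦ CB
  step 3 ⇒ step 4: CBCBBBBBABBBABBBABBBABBB ⇒ AB·BB·AB·BB·BB·BB·BB·BB·DD·BB·BB·BB·DD·BB·BB·BB·DD·BB·BB·BB·DD·BB·BB·BB
    C ↦ AB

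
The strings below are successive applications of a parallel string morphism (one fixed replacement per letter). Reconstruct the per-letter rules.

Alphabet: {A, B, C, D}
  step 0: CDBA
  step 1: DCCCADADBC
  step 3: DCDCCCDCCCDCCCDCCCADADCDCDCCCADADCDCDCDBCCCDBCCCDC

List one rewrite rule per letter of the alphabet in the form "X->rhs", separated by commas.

A->DBC, B->ADA, C->DC, D->CC

  step 0 ⇒ step 1: CDBA ⇒ DC·CC·ADA·DBC
    A ↦ DBC
    B ↦ ADA
    C ↦ DC
    D ↦ CC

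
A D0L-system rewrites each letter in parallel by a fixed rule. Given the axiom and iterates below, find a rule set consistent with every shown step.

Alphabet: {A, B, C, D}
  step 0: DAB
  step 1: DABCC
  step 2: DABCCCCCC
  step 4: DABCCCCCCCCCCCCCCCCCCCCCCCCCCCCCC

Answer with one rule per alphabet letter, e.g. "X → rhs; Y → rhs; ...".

A->B, B->CC, C->CC, D->DA

  step 1 ⇒ step 2: DABCC ⇒ DA·B·CC·CC·CC
    A ↦ B
    B ↦ CC
    C ↦ CC
    D ↦ DA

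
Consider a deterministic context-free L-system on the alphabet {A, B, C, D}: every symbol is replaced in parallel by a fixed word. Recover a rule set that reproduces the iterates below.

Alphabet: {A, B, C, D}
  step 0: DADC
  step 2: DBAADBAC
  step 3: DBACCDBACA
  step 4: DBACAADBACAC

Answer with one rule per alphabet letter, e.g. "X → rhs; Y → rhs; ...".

  step 3 ⇒ step 4: DBACCDBACA ⇒ DB·A·C·A·A·DB·A·C·A·C
    A ↦ C
    B ↦ A
    C ↦ A
    D ↦ DB

A->C, B->A, C->A, D->DB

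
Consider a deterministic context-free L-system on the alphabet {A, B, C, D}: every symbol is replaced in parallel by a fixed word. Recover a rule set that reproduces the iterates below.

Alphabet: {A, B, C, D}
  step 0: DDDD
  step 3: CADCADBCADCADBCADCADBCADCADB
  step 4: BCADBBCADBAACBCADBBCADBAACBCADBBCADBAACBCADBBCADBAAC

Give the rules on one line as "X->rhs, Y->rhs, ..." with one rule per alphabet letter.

A->CAD, B->AAC, C->B, D->B

  step 3 ⇒ step 4: CADCADBCADCADBCADCADBCADCADB ⇒ B·CAD·B·B·CAD·B·AAC·B·CAD·B·B·CAD·B·AAC·B·CAD·B·B·CAD·B·AAC·B·CAD·B·B·CAD·B·AAC
    A ↦ CAD
    B ↦ AAC
    C ↦ B
    D ↦ B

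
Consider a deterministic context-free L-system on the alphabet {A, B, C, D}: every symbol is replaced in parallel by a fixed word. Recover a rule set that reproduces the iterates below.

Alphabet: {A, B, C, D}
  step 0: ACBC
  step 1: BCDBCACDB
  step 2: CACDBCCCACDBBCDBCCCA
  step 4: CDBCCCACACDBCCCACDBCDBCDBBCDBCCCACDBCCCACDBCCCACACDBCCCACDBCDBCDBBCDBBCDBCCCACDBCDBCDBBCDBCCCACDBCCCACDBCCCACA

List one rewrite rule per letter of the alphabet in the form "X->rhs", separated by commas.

  step 1 ⇒ step 2: BCDBCACDB ⇒ CA·CDB·CC·CA·CDB·B·CDB·CC·CA
    A ↦ B
    B ↦ CA
    C ↦ CDB
    D ↦ CC

A->B, B->CA, C->CDB, D->CC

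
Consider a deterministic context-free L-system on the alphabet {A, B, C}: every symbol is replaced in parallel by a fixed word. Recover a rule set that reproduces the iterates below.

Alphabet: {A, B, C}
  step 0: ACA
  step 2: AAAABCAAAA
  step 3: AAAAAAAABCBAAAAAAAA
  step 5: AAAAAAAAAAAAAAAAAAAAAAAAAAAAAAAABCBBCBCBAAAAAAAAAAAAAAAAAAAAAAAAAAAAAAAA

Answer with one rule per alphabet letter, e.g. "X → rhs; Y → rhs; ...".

A->AA, B->BC, C->B

  step 2 ⇒ step 3: AAAABCAAAA ⇒ AA·AA·AA·AA·BC·B·AA·AA·AA·AA
    A ↦ AA
    B ↦ BC
    C ↦ B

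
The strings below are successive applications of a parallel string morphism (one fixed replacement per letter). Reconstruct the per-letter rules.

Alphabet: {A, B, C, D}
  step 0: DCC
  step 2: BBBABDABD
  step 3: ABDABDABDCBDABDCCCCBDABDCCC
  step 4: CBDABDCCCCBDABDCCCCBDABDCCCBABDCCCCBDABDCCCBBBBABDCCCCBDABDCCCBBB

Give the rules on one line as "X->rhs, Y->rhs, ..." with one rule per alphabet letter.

A->CBD, B->ABD, C->B, D->CCC

  step 3 ⇒ step 4: ABDABDABDCBDABDCCCCBDABDCCC ⇒ CBD·ABD·CCC·CBD·ABD·CCC·CBD·ABD·CCC·B·ABD·CCC·CBD·ABD·CCC·B·B·B·B·ABD·CCC·CBD·ABD·CCC·B·B·B
    A ↦ CBD
    B ↦ ABD
    C ↦ B
    D ↦ CCC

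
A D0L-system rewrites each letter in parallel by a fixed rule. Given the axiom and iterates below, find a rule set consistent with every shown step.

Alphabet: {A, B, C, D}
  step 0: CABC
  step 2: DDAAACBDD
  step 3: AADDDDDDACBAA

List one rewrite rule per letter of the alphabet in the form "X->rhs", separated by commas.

  step 2 ⇒ step 3: DDAAACBDD ⇒ A·A·DD·DD·DD·A·CB·A·A
    A ↦ DD
    B ↦ CB
    C ↦ A
    D ↦ A

A->DD, B->CB, C->A, D->A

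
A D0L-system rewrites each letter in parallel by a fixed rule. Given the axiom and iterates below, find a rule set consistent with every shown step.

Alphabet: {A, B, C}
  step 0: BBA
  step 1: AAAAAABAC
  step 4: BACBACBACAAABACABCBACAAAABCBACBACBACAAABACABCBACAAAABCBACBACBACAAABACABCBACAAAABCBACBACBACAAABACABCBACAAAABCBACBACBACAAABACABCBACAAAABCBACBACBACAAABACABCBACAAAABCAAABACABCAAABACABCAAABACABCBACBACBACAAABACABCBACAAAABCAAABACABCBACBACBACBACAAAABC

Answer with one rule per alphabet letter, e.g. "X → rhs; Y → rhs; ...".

  step 0 ⇒ step 1: BBA ⇒ AAA·AAA·BAC
    A ↦ BAC
    B ↦ AAA
    C ↦ ABC  (constrained at step 1)

A->BAC, B->AAA, C->ABC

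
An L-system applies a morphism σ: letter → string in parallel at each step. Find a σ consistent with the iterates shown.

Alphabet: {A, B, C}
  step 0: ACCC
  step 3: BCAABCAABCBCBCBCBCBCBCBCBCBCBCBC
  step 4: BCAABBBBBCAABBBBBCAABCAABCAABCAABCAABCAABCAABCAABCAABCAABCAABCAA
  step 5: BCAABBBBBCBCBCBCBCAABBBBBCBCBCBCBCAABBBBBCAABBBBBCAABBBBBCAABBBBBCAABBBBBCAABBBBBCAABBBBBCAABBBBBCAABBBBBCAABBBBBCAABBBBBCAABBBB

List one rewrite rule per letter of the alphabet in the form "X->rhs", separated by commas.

  step 4 ⇒ step 5: BCAABBBBBCAABBBBBCAABCAABCAABCAABCAABCAABCAABCAABCAABCAABCAABCAA ⇒ BC·AA·BB·BB·BC·BC·BC·BC·BC·AA·BB·BB·BC·BC·BC·BC·BC·AA·BB·BB·BC·AA·BB·BB·BC·AA·BB·BB·BC·AA·BB·BB·BC·AA·BB·BB·BC·AA·BB·BB·BC·AA·BB·BB·BC·AA·BB·BB·BC·AA·BB·BB·BC·AA·BB·BB·BC·AA·BB·BB·BC·AA·BB·BB
    A ↦ BB
    B ↦ BC
    C ↦ AA

A->BB, B->BC, C->AA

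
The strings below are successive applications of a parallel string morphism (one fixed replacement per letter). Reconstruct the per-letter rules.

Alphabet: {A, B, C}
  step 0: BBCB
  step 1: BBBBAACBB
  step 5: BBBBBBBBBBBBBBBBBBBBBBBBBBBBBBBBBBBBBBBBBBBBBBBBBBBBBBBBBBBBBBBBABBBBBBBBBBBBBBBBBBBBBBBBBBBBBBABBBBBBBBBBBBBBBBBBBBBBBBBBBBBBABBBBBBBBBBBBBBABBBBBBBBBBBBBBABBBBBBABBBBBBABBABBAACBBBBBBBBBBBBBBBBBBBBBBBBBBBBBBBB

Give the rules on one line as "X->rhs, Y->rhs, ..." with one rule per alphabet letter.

A->ABB, B->BB, C->AAC

  step 0 ⇒ step 1: BBCB ⇒ BB·BB·AAC·BB
    B ↦ BB
    C ↦ AAC
    A ↦ ABB  (constrained at step 1)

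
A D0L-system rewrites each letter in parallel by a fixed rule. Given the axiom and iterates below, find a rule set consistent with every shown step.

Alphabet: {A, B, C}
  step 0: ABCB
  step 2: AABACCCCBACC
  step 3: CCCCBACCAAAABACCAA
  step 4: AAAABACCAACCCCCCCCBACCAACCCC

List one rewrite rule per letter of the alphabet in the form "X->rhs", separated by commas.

  step 3 ⇒ step 4: CCCCBACCAAAABACCAA ⇒ A·A·A·A·BA·CC·A·A·CC·CC·CC·CC·BA·CC·A·A·CC·CC
    A ↦ CC
    B ↦ BA
    C ↦ A

A->CC, B->BA, C->A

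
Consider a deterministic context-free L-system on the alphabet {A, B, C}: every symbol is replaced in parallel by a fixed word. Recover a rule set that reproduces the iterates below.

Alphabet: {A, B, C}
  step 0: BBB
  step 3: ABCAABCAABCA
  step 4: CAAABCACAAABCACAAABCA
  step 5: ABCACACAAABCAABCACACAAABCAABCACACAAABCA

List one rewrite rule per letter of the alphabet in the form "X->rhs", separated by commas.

A->CA, B->A, C->AB

  step 4 ⇒ step 5: CAAABCACAAABCACAAABCA ⇒ AB·CA·CA·CA·A·AB·CA·AB·CA·CA·CA·A·AB·CA·AB·CA·CA·CA·A·AB·CA
    A ↦ CA
    B ↦ A
    C ↦ AB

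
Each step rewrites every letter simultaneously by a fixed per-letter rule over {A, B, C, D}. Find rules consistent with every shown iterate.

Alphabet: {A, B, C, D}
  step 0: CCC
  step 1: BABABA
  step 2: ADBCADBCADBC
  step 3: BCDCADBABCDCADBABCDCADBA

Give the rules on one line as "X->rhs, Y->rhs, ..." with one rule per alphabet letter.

A->BC, B->AD, C->BA, D->DC

  step 2 ⇒ step 3: ADBCADBCADBC ⇒ BC·DC·AD·BA·BC·DC·AD·BA·BC·DC·AD·BA
    A ↦ BC
    B ↦ AD
    C ↦ BA
    D ↦ DC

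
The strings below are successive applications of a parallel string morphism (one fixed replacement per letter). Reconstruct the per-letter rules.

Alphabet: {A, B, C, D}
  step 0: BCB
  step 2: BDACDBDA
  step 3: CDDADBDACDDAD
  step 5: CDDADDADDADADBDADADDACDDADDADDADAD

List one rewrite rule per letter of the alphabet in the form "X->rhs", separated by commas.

  step 2 ⇒ step 3: BDACDBDA ⇒ CD·DA·D·B·DA·CD·DA·D
    A ↦ D
    B ↦ CD
    C ↦ B
    D ↦ DA

A->D, B->CD, C->B, D->DA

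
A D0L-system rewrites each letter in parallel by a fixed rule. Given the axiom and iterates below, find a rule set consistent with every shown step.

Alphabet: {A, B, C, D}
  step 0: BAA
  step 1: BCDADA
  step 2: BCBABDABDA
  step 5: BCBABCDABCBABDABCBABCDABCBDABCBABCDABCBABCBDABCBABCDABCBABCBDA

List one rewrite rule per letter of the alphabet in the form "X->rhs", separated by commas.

A->DA, B->BC, C->BA, D->B

  step 1 ⇒ step 2: BCDADA ⇒ BC·BA·B·DA·B·DA
    A ↦ DA
    B ↦ BC
    C ↦ BA
    D ↦ B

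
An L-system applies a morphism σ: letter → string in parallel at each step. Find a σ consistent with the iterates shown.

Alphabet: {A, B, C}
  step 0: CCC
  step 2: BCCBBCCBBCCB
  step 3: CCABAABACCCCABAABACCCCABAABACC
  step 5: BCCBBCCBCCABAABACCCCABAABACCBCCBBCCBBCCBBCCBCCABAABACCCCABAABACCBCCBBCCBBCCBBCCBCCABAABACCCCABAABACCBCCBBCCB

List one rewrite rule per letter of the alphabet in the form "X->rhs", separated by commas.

A->B, B->CC, C->ABA

  step 2 ⇒ step 3: BCCBBCCBBCCB ⇒ CC·ABA·ABA·CC·CC·ABA·ABA·CC·CC·ABA·ABA·CC
    B ↦ CC
    C ↦ ABA
    A ↦ B  (constrained at step 3)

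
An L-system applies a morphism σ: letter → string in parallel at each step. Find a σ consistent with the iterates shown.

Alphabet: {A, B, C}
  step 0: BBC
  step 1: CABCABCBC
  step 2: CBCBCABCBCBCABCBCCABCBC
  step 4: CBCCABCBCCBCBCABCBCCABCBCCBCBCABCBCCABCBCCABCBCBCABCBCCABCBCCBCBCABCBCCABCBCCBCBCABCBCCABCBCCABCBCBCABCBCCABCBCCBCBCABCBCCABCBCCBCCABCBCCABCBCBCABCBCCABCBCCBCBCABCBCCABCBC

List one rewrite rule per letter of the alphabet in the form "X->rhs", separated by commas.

  step 1 ⇒ step 2: CABCABCBC ⇒ CBC·B·CAB·CBC·B·CAB·CBC·CAB·CBC
    A ↦ B
    B ↦ CAB
    C ↦ CBC

A->B, B->CAB, C->CBC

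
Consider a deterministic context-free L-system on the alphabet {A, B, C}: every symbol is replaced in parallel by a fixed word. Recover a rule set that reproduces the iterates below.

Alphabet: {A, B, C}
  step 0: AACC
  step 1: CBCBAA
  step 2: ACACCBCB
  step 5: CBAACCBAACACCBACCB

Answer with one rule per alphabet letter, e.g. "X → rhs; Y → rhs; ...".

  step 1 ⇒ step 2: CBCBAA ⇒ A·C·A·C·CB·CB
    A ↦ CB
    B ↦ C
    C ↦ A

A->CB, B->C, C->A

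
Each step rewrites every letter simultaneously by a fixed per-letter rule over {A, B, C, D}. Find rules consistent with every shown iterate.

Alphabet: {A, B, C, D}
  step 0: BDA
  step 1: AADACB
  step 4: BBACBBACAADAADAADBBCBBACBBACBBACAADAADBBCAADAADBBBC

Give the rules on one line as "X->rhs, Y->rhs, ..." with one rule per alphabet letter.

  step 0 ⇒ step 1: BDA ⇒ AAD·AC·B
    A ↦ B
    B ↦ AAD
    D ↦ AC
    C ↦ BBC  (constrained at step 1)

A->B, B->AAD, C->BBC, D->AC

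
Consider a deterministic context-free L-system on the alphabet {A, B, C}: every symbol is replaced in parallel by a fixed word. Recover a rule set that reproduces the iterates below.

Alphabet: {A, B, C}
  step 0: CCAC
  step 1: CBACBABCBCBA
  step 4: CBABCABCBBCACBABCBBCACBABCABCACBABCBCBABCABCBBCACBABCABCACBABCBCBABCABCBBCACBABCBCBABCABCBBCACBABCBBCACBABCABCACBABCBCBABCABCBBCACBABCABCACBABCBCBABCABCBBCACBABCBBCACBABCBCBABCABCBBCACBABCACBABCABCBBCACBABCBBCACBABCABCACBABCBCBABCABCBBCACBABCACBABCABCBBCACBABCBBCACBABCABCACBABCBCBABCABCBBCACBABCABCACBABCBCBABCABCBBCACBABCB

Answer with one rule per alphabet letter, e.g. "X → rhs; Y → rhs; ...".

  step 0 ⇒ step 1: CCAC ⇒ CBA·CBA·BCB·CBA
    A ↦ BCB
    C ↦ CBA
    B ↦ BCA  (constrained at step 1)

A->BCB, B->BCA, C->CBA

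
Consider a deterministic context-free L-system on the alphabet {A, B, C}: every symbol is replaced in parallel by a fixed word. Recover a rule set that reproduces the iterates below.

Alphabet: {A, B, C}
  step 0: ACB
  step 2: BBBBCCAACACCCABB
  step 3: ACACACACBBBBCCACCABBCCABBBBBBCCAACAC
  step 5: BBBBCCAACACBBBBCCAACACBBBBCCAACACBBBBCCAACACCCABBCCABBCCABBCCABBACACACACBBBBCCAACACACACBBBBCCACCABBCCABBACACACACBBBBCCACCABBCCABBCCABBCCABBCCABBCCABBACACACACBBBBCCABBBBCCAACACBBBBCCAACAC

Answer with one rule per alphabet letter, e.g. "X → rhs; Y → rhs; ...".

A->CCA, B->AC, C->BB

  step 2 ⇒ step 3: BBBBCCAACACCCABB ⇒ AC·AC·AC·AC·BB·BB·CCA·CCA·BB·CCA·BB·BB·BB·CCA·AC·AC
    A ↦ CCA
    B ↦ AC
    C ↦ BB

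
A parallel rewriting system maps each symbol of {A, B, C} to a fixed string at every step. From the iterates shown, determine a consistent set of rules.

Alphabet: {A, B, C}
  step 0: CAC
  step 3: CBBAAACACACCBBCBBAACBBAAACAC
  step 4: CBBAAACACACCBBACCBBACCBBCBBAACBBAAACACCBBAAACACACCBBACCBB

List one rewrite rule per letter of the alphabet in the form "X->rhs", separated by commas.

A->AC, B->A, C->CBB

  step 3 ⇒ step 4: CBBAAACACACCBBCBBAACBBAAACAC ⇒ CBB·A·A·AC·AC·AC·CBB·AC·CBB·AC·CBB·CBB·A·A·CBB·A·A·AC·AC·CBB·A·A·AC·AC·AC·CBB·AC·CBB
    A ↦ AC
    B ↦ A
    C ↦ CBB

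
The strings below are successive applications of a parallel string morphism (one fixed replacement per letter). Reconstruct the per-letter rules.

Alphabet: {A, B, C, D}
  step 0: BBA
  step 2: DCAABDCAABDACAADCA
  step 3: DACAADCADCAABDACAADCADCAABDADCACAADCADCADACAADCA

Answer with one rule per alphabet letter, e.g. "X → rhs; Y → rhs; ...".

  step 2 ⇒ step 3: DCAABDCAABDACAADCA ⇒ DA·CAA·DCA·DCA·AB·DA·CAA·DCA·DCA·AB·DA·DCA·CAA·DCA·DCA·DA·CAA·DCA
    A ↦ DCA
    B ↦ AB
    C ↦ CAA
    D ↦ DA

A->DCA, B->AB, C->CAA, D->DA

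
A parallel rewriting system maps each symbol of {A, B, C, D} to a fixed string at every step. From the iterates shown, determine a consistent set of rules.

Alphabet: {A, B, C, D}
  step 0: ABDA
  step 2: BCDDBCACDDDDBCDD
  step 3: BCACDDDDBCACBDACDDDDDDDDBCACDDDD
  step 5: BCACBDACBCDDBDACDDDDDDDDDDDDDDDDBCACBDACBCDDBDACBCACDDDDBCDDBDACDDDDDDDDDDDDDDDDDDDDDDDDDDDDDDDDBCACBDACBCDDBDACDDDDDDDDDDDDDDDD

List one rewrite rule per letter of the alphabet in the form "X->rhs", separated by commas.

  step 2 ⇒ step 3: BCDDBCACDDDDBCDD ⇒ BC·AC·DD·DD·BC·AC·BD·AC·DD·DD·DD·DD·BC·AC·DD·DD
    A ↦ BD
    B ↦ BC
    C ↦ AC
    D ↦ DD

A->BD, B->BC, C->AC, D->DD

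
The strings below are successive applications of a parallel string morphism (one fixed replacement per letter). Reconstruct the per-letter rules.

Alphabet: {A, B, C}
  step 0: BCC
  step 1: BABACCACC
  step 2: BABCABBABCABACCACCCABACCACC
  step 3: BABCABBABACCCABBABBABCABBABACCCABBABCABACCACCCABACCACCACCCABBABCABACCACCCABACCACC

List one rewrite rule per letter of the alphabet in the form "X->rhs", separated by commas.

  step 2 ⇒ step 3: BABCABBABCABACCACCCABACCACC ⇒ BAB·CAB·BAB·ACC·CAB·BAB·BAB·CAB·BAB·ACC·CAB·BAB·CAB·ACC·ACC·CAB·ACC·ACC·ACC·CAB·BAB·CAB·ACC·ACC·CAB·ACC·ACC
    A ↦ CAB
    B ↦ BAB
    C ↦ ACC

A->CAB, B->BAB, C->ACC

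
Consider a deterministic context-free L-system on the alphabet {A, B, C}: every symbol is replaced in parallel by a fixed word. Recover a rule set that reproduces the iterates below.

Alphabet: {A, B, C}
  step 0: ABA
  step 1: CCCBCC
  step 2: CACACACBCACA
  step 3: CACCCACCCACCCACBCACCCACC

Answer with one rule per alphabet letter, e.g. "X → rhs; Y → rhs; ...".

A->CC, B->CB, C->CA

  step 2 ⇒ step 3: CACACACBCACA ⇒ CA·CC·CA·CC·CA·CC·CA·CB·CA·CC·CA·CC
    A ↦ CC
    B ↦ CB
    C ↦ CA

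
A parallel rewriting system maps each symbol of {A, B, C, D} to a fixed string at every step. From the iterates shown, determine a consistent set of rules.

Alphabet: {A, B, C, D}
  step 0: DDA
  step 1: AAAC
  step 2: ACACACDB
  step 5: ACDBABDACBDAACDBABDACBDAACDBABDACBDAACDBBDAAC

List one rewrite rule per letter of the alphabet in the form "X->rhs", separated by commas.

A->AC, B->BD, C->DB, D->A

  step 1 ⇒ step 2: AAAC ⇒ AC·AC·AC·DB
    A ↦ AC
    C ↦ DB
    B ↦ BD  (constrained at step 2)
  step 0 ⇒ step 1: DDA ⇒ A·A·AC
    D ↦ A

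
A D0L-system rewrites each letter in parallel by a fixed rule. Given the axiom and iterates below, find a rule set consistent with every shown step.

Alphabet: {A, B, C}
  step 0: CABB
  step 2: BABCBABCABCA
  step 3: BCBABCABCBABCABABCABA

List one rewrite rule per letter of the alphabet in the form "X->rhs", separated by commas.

  step 2 ⇒ step 3: BABCBABCABCA ⇒ BC·BA·BC·A·BC·BA·BC·A·BA·BC·A·BA
    A ↦ BA
    B ↦ BC
    C ↦ A

A->BA, B->BC, C->A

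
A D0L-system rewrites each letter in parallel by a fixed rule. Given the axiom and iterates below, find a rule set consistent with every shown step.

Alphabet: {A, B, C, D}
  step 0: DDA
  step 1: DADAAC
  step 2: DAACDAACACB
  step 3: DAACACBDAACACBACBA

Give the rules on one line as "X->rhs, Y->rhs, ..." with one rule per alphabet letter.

A->AC, B->A, C->B, D->DA

  step 2 ⇒ step 3: DAACDAACACB ⇒ DA·AC·AC·B·DA·AC·AC·B·AC·B·A
    A ↦ AC
    B ↦ A
    C ↦ B
    D ↦ DA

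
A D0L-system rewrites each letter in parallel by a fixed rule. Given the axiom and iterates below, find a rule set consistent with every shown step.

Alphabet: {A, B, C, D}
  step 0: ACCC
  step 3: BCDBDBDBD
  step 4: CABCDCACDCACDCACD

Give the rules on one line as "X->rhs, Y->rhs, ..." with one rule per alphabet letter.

A->D, B->CA, C->B, D->CD

  step 3 ⇒ step 4: BCDBDBDBD ⇒ CA·B·CD·CA·CD·CA·CD·CA·CD
    B ↦ CA
    C ↦ B
    D ↦ CD
    A ↦ D  (constrained at step 0)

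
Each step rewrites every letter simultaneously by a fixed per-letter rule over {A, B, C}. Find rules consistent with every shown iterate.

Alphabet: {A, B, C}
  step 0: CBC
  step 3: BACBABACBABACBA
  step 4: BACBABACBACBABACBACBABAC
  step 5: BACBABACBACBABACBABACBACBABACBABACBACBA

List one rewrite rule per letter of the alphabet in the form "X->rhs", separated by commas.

A->C, B->BA, C->BA

  step 4 ⇒ step 5: BACBABACBACBABACBACBABAC ⇒ BA·C·BA·BA·C·BA·C·BA·BA·C·BA·BA·C·BA·C·BA·BA·C·BA·BA·C·BA·C·BA
    A ↦ C
    B ↦ BA
    C ↦ BA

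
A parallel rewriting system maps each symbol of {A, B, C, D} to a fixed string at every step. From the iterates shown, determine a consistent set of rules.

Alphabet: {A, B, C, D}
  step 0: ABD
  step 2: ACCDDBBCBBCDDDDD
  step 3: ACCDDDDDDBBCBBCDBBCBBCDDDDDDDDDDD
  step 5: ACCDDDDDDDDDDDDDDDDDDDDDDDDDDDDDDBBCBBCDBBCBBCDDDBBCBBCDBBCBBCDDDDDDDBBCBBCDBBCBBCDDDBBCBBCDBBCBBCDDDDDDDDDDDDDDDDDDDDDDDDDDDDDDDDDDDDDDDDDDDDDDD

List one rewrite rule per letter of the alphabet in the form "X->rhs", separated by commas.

  step 2 ⇒ step 3: ACCDDBBCBBCDDDDD ⇒ ACC·D·D·DD·DD·BBC·BBC·D·BBC·BBC·D·DD·DD·DD·DD·DD
    A ↦ ACC
    B ↦ BBC
    C ↦ D
    D ↦ DD

A->ACC, B->BBC, C->D, D->DD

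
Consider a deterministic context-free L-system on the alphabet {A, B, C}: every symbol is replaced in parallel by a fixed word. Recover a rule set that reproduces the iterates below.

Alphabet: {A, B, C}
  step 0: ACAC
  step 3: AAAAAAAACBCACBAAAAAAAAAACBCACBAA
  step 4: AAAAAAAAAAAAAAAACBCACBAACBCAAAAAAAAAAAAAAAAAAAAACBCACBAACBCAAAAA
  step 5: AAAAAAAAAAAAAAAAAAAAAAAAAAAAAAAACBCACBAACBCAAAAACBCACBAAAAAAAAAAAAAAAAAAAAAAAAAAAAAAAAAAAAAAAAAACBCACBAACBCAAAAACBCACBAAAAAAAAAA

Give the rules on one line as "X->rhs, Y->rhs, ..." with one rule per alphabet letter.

A->AA, B->CA, C->CB

  step 4 ⇒ step 5: AAAAAAAAAAAAAAAACBCACBAACBCAAAAAAAAAAAAAAAAAAAAACBCACBAACBCAAAAA ⇒ AA·AA·AA·AA·AA·AA·AA·AA·AA·AA·AA·AA·AA·AA·AA·AA·CB·CA·CB·AA·CB·CA·AA·AA·CB·CA·CB·AA·AA·AA·AA·AA·AA·AA·AA·AA·AA·AA·AA·AA·AA·AA·AA·AA·AA·AA·AA·AA·CB·CA·CB·AA·CB·CA·AA·AA·CB·CA·CB·AA·AA·AA·AA·AA
    A ↦ AA
    B ↦ CA
    C ↦ CB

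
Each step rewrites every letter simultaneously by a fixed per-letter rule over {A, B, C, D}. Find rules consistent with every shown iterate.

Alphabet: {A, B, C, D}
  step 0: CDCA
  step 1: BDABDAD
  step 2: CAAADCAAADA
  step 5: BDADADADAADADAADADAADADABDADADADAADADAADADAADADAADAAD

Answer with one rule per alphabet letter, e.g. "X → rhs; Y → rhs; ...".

A->AD, B->CA, C->BD, D->A

  step 1 ⇒ step 2: BDABDAD ⇒ CA·A·AD·CA·A·AD·A
    A ↦ AD
    B ↦ CA
    D ↦ A
  step 0 ⇒ step 1: CDCA ⇒ BD·A·BD·AD
    C ↦ BD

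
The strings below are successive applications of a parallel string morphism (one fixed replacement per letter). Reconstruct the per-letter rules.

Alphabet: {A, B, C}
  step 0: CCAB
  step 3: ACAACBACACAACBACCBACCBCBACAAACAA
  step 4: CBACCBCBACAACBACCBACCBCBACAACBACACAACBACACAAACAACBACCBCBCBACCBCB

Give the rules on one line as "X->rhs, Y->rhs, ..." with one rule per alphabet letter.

  step 3 ⇒ step 4: ACAACBACACAACBACCBACCBCBACAAACAA ⇒ CB·AC·CB·CB·AC·AA·CB·AC·CB·AC·CB·CB·AC·AA·CB·AC·AC·AA·CB·AC·AC·AA·AC·AA·CB·AC·CB·CB·CB·AC·CB·CB
    A ↦ CB
    B ↦ AA
    C ↦ AC

A->CB, B->AA, C->AC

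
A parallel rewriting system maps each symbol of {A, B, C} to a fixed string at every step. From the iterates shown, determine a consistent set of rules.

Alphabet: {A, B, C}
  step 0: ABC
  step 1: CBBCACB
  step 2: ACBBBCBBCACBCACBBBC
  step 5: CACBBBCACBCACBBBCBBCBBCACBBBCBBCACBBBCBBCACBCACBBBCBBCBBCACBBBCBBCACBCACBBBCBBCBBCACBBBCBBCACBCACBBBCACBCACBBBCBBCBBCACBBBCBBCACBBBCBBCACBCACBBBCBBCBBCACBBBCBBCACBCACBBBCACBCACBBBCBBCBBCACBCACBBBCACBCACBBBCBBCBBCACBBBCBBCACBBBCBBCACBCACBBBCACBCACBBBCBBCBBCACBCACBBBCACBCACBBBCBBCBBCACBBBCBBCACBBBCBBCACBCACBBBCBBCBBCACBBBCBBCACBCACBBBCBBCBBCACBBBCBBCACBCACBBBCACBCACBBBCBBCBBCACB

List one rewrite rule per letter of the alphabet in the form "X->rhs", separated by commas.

  step 1 ⇒ step 2: CBBCACB ⇒ ACB·BBC·BBC·ACB·C·ACB·BBC
    A ↦ C
    B ↦ BBC
    C ↦ ACB

A->C, B->BBC, C->ACB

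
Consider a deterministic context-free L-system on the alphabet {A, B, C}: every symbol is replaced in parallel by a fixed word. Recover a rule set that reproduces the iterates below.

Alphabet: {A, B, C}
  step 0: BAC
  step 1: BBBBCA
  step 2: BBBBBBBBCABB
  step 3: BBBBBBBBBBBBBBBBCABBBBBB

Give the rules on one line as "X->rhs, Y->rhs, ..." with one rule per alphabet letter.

A->BB, B->BB, C->CA

  step 2 ⇒ step 3: BBBBBBBBCABB ⇒ BB·BB·BB·BB·BB·BB·BB·BB·CA·BB·BB·BB
    A ↦ BB
    B ↦ BB
    C ↦ CA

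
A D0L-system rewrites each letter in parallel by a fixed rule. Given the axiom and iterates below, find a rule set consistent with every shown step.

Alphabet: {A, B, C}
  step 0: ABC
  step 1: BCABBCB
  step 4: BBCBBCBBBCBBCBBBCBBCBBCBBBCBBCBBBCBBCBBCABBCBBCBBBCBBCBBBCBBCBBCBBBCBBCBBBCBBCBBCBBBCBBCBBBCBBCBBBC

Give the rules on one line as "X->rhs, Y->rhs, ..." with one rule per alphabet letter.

A->BCA, B->BBC, C->B

  step 0 ⇒ step 1: ABC ⇒ BCA·BBC·B
    A ↦ BCA
    B ↦ BBC
    C ↦ B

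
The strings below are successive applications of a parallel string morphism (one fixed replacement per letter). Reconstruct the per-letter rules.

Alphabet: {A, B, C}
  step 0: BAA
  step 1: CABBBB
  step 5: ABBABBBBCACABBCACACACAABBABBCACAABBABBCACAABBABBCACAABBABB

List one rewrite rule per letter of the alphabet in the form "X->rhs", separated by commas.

A->BB, B->CA, C->A

  step 0 ⇒ step 1: BAA ⇒ CA·BB·BB
    A ↦ BB
    B ↦ CA
    C ↦ A  (constrained at step 1)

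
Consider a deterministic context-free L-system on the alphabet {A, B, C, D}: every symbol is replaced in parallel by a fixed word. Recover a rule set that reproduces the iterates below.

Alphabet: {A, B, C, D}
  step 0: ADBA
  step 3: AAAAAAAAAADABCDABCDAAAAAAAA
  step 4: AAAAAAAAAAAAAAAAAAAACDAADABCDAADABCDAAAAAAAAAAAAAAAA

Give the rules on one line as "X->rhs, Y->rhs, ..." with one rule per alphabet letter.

  step 3 ⇒ step 4: AAAAAAAAAADABCDABCDAAAAAAAA ⇒ AA·AA·AA·AA·AA·AA·AA·AA·AA·AA·CD·AA·D·AB·CD·AA·D·AB·CD·AA·AA·AA·AA·AA·AA·AA·AA
    A ↦ AA
    B ↦ D
    C ↦ AB
    D ↦ CD

A->AA, B->D, C->AB, D->CD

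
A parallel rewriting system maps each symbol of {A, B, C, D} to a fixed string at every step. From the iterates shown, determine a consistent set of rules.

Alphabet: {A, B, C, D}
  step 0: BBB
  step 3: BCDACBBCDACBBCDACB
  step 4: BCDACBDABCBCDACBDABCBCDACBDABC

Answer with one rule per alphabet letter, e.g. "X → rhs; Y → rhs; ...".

  step 3 ⇒ step 4: BCDACBBCDACBBCDACB ⇒ BC·DA·C·B·DA·BC·BC·DA·C·B·DA·BC·BC·DA·C·B·DA·BC
    A ↦ B
    B ↦ BC
    C ↦ DA
    D ↦ C

A->B, B->BC, C->DA, D->C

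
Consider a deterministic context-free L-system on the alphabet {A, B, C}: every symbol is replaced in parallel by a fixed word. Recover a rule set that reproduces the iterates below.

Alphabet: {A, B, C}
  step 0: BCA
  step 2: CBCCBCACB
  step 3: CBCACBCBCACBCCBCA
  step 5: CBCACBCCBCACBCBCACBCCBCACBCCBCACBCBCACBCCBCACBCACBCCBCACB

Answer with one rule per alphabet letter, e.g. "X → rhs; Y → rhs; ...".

  step 2 ⇒ step 3: CBCCBCACB ⇒ CB·CA·CB·CB·CA·CB·C·CB·CA
    A ↦ C
    B ↦ CA
    C ↦ CB

A->C, B->CA, C->CB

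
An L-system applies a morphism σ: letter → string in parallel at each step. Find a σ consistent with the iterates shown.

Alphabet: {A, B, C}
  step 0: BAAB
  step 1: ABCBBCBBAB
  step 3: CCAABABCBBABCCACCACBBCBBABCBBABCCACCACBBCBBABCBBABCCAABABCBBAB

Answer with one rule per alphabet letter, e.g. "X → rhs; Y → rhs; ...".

  step 0 ⇒ step 1: BAAB ⇒ AB·CBB·CBB·AB
    A ↦ CBB
    B ↦ AB
    C ↦ CCA  (constrained at step 1)

A->CBB, B->AB, C->CCA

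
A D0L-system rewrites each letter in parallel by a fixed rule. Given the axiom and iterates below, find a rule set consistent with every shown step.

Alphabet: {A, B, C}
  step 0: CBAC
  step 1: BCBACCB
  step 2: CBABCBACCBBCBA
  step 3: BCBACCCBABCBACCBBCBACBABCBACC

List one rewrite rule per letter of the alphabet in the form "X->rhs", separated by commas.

A->CC, B->CBA, C->B

  step 2 ⇒ step 3: CBABCBACCBBCBA ⇒ B·CBA·CC·CBA·B·CBA·CC·B·B·CBA·CBA·B·CBA·CC
    A ↦ CC
    B ↦ CBA
    C ↦ B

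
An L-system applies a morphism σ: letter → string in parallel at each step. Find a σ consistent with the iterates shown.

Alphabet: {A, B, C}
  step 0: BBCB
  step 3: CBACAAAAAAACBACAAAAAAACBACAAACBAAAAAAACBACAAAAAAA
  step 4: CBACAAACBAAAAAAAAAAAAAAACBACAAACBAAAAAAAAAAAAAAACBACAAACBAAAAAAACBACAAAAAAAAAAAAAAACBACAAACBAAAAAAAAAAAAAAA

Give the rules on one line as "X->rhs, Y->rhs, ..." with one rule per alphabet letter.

  step 3 ⇒ step 4: CBACAAAAAAACBACAAAAAAACBACAAACBAAAAAAACBACAAAAAAA ⇒ CBA·CA·AA·CBA·AA·AA·AA·AA·AA·AA·AA·CBA·CA·AA·CBA·AA·AA·AA·AA·AA·AA·AA·CBA·CA·AA·CBA·AA·AA·AA·CBA·CA·AA·AA·AA·AA·AA·AA·AA·CBA·CA·AA·CBA·AA·AA·AA·AA·AA·AA·AA
    A ↦ AA
    B ↦ CA
    C ↦ CBA

A->AA, B->CA, C->CBA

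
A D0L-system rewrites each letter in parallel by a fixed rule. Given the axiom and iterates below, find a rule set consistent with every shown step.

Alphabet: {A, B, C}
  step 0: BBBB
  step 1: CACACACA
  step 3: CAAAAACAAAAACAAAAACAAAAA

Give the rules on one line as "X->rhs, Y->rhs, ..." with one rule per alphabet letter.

  step 0 ⇒ step 1: BBBB ⇒ CA·CA·CA·CA
    B ↦ CA
    A ↦ AA  (constrained at step 1)
    C ↦ B  (constrained at step 1)

A->AA, B->CA, C->B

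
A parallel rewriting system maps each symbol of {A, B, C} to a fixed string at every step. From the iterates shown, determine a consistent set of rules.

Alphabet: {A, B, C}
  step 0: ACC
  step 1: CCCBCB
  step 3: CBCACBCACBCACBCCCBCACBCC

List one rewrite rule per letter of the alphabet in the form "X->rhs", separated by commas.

  step 0 ⇒ step 1: ACC ⇒ CC·CB·CB
    A ↦ CC
    C ↦ CB
    B ↦ CA  (constrained at step 1)

A->CC, B->CA, C->CB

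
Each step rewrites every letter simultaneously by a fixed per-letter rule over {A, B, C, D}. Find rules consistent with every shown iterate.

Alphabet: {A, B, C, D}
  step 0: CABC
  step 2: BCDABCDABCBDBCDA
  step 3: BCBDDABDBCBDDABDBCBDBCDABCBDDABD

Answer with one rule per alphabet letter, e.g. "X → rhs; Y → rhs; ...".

A->BD, B->BC, C->BD, D->DA

  step 2 ⇒ step 3: BCDABCDABCBDBCDA ⇒ BC·BD·DA·BD·BC·BD·DA·BD·BC·BD·BC·DA·BC·BD·DA·BD
    A ↦ BD
    B ↦ BC
    C ↦ BD
    D ↦ DA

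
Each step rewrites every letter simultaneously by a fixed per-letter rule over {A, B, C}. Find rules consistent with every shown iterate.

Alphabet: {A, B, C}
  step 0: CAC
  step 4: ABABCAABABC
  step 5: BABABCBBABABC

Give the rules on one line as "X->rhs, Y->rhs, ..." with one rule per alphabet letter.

A->B, B->A, C->BC

  step 4 ⇒ step 5: ABABCAABABC ⇒ B·A·B·A·BC·B·B·A·B·A·BC
    A ↦ B
    B ↦ A
    C ↦ BC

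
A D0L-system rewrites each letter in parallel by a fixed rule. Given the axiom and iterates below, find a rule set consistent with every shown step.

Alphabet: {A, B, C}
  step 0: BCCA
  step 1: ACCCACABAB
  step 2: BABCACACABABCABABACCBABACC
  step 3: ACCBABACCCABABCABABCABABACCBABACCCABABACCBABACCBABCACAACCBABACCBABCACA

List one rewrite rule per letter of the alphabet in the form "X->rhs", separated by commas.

  step 2 ⇒ step 3: BABCACACABABCABABACCBABACC ⇒ ACC·BAB·ACC·CA·BAB·CA·BAB·CA·BAB·ACC·BAB·ACC·CA·BAB·ACC·BAB·ACC·BAB·CA·CA·ACC·BAB·ACC·BAB·CA·CA
    A ↦ BAB
    B ↦ ACC
    C ↦ CA

A->BAB, B->ACC, C->CA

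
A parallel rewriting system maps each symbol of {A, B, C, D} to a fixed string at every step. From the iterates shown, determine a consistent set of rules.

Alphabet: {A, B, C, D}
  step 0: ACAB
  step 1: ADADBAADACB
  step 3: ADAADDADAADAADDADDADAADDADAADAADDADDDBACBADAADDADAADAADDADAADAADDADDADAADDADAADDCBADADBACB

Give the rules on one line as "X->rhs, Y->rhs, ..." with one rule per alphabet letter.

A->ADA, B->CB, C->DBA, D->ADD

  step 0 ⇒ step 1: ACAB ⇒ ADA·DBA·ADA·CB
    A ↦ ADA
    B ↦ CB
    C ↦ DBA
    D ↦ ADD  (constrained at step 1)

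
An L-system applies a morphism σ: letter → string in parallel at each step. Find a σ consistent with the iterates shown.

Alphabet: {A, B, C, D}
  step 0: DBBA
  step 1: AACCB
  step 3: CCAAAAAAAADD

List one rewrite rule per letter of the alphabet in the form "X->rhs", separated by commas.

  step 0 ⇒ step 1: DBBA ⇒ AA·C·C·B
    A ↦ B
    B ↦ C
    D ↦ AA
    C ↦ DD  (constrained at step 1)

A->B, B->C, C->DD, D->AA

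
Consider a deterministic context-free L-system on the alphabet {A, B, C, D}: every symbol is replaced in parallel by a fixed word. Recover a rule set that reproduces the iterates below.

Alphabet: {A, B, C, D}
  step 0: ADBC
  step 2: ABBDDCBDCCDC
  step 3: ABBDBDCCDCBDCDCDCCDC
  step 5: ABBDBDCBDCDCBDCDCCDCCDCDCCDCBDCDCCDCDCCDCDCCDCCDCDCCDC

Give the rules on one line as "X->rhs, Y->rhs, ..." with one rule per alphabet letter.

  step 2 ⇒ step 3: ABBDDCBDCCDC ⇒ AB·BD·BD·C·C·DC·BD·C·DC·DC·C·DC
    A ↦ AB
    B ↦ BD
    C ↦ DC
    D ↦ C

A->AB, B->BD, C->DC, D->C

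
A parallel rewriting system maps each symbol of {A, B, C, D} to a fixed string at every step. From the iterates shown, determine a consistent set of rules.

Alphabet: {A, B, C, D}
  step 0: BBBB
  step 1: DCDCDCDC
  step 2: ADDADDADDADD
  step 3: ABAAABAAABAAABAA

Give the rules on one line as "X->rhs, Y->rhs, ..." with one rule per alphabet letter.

  step 2 ⇒ step 3: ADDADDADDADD ⇒ AB·A·A·AB·A·A·AB·A·A·AB·A·A
    A ↦ AB
    D ↦ A
  step 0 ⇒ step 1: BBBB ⇒ DC·DC·DC·DC
    B ↦ DC
  step 1 ⇒ step 2: DCDCDCDC ⇒ A·DD·A·DD·A·DD·A·DD
    C ↦ DD

A->AB, B->DC, C->DD, D->A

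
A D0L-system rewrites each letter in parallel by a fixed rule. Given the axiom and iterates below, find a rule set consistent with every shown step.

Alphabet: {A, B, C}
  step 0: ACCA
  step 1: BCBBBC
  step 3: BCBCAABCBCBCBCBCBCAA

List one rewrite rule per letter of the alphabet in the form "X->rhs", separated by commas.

  step 0 ⇒ step 1: ACCA ⇒ BC·B·B·BC
    A ↦ BC
    C ↦ B
    B ↦ AA  (constrained at step 1)

A->BC, B->AA, C->B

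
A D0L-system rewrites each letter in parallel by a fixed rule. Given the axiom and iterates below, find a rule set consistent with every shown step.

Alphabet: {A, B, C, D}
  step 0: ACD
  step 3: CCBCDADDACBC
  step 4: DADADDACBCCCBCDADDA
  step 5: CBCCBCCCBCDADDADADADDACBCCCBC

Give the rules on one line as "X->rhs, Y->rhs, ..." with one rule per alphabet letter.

A->BC, B->D, C->DA, D->C

  step 4 ⇒ step 5: DADADDACBCCCBCDADDA ⇒ C·BC·C·BC·C·C·BC·DA·D·DA·DA·DA·D·DA·C·BC·C·C·BC
    A ↦ BC
    B ↦ D
    C ↦ DA
    D ↦ C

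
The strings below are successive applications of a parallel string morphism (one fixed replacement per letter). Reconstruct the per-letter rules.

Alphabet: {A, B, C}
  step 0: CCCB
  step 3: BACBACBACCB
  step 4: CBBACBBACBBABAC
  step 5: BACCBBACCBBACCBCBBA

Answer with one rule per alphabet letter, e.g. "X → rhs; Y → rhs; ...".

A->B, B->C, C->BA

  step 4 ⇒ step 5: CBBACBBACBBABAC ⇒ BA·C·C·B·BA·C·C·B·BA·C·C·B·C·B·BA
    A ↦ B
    B ↦ C
    C ↦ BA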